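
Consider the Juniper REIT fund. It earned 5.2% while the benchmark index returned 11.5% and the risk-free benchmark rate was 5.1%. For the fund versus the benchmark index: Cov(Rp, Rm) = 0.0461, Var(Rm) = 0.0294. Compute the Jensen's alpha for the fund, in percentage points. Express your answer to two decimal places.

-9.94

β = Cov / Var = 0.0461 / 0.0294 = 1.5680
E[R] = Rf + β(Rm − Rf) = 5.1% + 1.5680 × (11.5% − 5.1%) = 15.1352%
α = Rp − E[R] = 5.2% − 15.1352% = -9.9352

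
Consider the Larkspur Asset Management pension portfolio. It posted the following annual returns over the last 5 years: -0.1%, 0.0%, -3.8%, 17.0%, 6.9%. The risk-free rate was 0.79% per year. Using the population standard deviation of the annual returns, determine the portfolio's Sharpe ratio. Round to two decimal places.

r̄ = (-0.1 + 0 − 3.8 + 17 + 6.9) / 5 = 20.00 / 5 = 4.0000%
Population std dev = √[271.0600 / 5] = 7.3629%
Sharpe = (r̄ − rf) / σ = (4.0000 − 0.79) / 7.3629 = 3.2100 / 7.3629 = 0.4360

0.44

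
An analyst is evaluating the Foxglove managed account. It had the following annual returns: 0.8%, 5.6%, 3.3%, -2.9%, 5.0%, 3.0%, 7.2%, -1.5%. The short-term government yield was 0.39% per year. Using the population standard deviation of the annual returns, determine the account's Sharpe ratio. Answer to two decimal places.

Mean return μ = 20.50 / 8 = 2.5625%
Σ(r − μ)² = (0.8 − 2.5625)² + (5.6 − 2.5625)² + (3.3 − 2.5625)² + … = 86.8588
population σ = √(86.8588 / 8) = √10.8574 = 3.2951%
Sharpe = (μ − rf) / σ = (2.5625 − 0.39) / 3.2951 = 2.1725 / 3.2951 = 0.6593

0.66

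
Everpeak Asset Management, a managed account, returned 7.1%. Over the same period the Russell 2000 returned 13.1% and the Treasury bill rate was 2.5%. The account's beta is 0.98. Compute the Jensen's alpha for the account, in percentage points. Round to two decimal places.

CAPM expected return = Rf + β(Rm − Rf) = 2.5% + 0.98 × (13.1% − 2.5%) = 2.5 + 0.98 × 10.60 = 12.8880%
Jensen's α = Rp − E[R] = 7.1% − 12.8880% = -5.7880

-5.79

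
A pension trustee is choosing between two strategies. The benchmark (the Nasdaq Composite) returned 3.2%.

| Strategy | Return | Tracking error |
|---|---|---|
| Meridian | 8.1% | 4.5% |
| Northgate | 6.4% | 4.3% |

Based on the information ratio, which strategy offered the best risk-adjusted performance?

Meridian: IR = (8.1% − 3.2%) / 4.5% = 1.089
Northgate: IR = (6.4% − 3.2%) / 4.3% = 0.744
Highest: Meridian (1.089).

Meridian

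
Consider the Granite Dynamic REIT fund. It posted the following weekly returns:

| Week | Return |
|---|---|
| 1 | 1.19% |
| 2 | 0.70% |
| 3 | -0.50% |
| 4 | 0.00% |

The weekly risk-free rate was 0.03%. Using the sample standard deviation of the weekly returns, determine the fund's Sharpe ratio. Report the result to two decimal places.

r̄ = (1.19 + 0.7 − 0.5 + 0) / 4 = 1.390 / 4 = 0.3475%
Sample σ = √[Σ(r − r̄)² / 3] = √[1.6731 / 3] = √0.5577 = 0.7468%
Sharpe = (r̄ − rf) / σ = (0.3475 − 0.03) / 0.7468 = 0.3175 / 0.7468 = 0.4251

0.43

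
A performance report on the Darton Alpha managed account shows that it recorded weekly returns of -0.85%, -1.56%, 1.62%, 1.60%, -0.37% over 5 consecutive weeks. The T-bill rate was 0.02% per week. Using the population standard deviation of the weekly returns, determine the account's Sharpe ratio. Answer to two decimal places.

μ = (-0.85 − 1.56 + 1.62 + 1.6 − 0.37) / 5 = 0.0880%
Population σ = √[Σ(r − μ)² / 5] = √[8.4387 / 5] = √1.6877 = 1.2991%
Sharpe = (μ − rf) / σ = (0.0880 − 0.02) / 1.2991 = 0.0680 / 1.2991 = 0.0523

0.05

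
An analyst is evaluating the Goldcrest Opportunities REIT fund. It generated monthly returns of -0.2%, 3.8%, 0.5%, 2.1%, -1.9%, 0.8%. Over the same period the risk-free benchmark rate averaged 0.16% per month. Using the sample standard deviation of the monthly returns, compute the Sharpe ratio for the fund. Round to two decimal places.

Mean return r̄ = 5.10 / 6 = 0.8500%
Σ(r − r̄)² = (-0.2 − 0.8500)² + (3.8 − 0.8500)² + … = 19.0550
σ = √[19.0550 / 5] = 1.9522%
Sharpe = (r̄ − rf) / σ = (0.8500 − 0.16) / 1.9522 = 0.6900 / 1.9522 = 0.3534

0.35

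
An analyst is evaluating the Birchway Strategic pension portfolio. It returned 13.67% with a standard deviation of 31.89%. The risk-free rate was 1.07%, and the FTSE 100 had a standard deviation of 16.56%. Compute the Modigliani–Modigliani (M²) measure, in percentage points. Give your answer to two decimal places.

Sharpe = (Rp − Rf) / σp = (13.67% − 1.07%) / 31.89% = 0.3951
M² = Rf + Sharpe × σm = 1.07% + 0.3951 × 16.56% = 7.6129%

7.61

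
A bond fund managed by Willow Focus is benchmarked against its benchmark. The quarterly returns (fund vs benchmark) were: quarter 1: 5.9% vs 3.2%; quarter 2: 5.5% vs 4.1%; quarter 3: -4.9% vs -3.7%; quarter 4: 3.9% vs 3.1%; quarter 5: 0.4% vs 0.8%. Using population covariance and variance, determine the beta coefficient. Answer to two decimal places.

1.40

r̄p = 2.1600%,  r̄m = 1.5000%
Cov = Σ(rp − r̄p)(rm − r̄m) / 5 = 11.1540
Var(rm) = Σ(rm − r̄m)² / 5 = 7.9480
β = Cov / Var = 11.1540 / 7.9480 = 1.4034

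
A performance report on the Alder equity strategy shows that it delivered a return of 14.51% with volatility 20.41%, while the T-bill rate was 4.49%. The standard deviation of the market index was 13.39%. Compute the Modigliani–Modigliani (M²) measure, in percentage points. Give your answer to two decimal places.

Sharpe = (Rp − Rf) / σp = (14.51% − 4.49%) / 20.41% = 0.4909
M² = Rf + Sharpe × σm = 4.49% + 0.4909 × 13.39% = 11.0632%

11.06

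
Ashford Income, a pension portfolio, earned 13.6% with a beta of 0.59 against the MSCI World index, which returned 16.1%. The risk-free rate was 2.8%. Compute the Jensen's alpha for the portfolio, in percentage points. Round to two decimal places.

CAPM expected return = Rf + β(Rm − Rf) = 2.8% + 0.59 × (16.1% − 2.8%) = 2.8 + 0.59 × 13.30 = 10.6470%
Jensen's α = Rp − E[R] = 13.6% − 10.6470% = 2.9530

2.95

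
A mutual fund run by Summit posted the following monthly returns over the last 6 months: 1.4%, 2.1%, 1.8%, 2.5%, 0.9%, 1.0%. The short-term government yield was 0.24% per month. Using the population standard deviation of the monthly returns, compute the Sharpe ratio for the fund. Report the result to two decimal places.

μ = (1.4 + 2.1 + 1.8 + 2.5 + 0.9 + 1) / 6 = 1.6167%
Σ(r − μ)² = 1.9883; population σ = √(1.9883/6) = 0.5757%
Sharpe = (μ − rf) / σ = (1.6167 − 0.24) / 0.5757 = 1.3767 / 0.5757 = 2.3913

2.39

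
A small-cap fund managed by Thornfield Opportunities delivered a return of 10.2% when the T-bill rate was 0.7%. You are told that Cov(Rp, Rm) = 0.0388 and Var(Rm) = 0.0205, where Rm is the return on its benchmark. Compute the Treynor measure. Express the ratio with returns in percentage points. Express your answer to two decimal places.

β = Cov / Var = 0.0388 / 0.0205 = 1.8927
Treynor = (Rp − Rf) / β = (10.2% − 0.7%) / 1.8927 = 9.50 / 1.8927 = 5.0193

5.02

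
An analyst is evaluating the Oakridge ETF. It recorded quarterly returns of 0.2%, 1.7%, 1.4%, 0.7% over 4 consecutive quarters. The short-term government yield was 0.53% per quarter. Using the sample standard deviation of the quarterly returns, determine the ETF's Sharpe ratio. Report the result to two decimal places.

r̄ = (0.2 + 1.7 + 1.4 + 0.7) / 4 = 1.0000%
Σ(r − r̄)² = (0.2 − 1.0000)² + (1.7 − 1.0000)² + … = 1.3800
σ = √[1.3800 / 3] = 0.6782%
Sharpe = (r̄ − rf) / σ = (1.0000 − 0.53) / 0.6782 = 0.4700 / 0.6782 = 0.6930

0.69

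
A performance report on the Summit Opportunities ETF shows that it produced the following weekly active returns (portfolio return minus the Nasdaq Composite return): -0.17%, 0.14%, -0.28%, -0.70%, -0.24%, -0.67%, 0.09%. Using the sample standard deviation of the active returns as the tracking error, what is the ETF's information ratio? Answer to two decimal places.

μ = (-0.17 + 0.14 − 0.28 − 0.7 − 0.24 − 0.67 + 0.09) / 7 = -1.830 / 7 = -0.2614%
Σ(r − μ)² = (-0.17 − (-0.2614))² + (0.14 − (-0.2614))² + (-0.28 − (-0.2614))² + … = 0.6531
sample σ = √(0.6531 / 6) = √0.1089 = 0.3300%
IR = μ / tracking error = -0.2614 / 0.3300 = -0.7921

-0.79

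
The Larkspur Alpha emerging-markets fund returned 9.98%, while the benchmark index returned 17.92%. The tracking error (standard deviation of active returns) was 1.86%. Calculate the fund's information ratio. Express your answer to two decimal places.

IR = (Rp − Rb) / TE = (9.98% − 17.92%) / 1.86% = -7.94% / 1.86% = -4.2688

-4.27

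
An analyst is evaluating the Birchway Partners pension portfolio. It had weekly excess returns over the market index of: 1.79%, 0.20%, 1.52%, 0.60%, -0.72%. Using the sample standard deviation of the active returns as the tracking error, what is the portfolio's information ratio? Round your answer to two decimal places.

0.67

Mean return r̄ = 3.390 / 5 = 0.6780%
Σ(r − r̄)² = 4.1345; sample σ = √(4.1345/4) = 1.0167%
IR = r̄ / tracking error = 0.6780 / 1.0167 = 0.6669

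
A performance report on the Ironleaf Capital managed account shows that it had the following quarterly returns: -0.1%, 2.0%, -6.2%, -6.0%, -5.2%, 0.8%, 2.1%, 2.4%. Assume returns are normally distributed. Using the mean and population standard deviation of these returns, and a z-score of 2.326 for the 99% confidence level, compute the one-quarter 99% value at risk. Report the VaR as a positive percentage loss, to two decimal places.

μ = (-0.1 + 2 − 6.2 − 6 − 5.2 + 0.8 + 2.1 + 2.4) / 8 = -10.20 / 8 = -1.2750%
Σ(r − μ)² = (-0.1 − (-1.2750))² + (2 − (-1.2750))² + (-6.2 − (-1.2750))² + … = 103.2950
σ = √[103.2950 / 8] = 3.5933%
VaR = −(μ − z·σ) = −(-1.2750 − 2.326 × 3.5933) = −(-9.6330) = 9.6330%

9.63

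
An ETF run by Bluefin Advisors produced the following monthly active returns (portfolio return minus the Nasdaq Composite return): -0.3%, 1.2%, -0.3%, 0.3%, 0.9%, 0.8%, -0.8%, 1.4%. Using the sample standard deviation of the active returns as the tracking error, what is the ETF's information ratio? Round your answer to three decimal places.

0.500

μ = (-0.3 + 1.2 − 0.3 + 0.3 + 0.9 + 0.8 − 0.8 + 1.4) / 8 = 3.20 / 8 = 0.4000%
Sample σ = √[Σ(r − μ)² / 7] = √[4.4800 / 7] = √0.6400 = 0.8000%
IR = μ / tracking error = 0.4000 / 0.8000 = 0.5000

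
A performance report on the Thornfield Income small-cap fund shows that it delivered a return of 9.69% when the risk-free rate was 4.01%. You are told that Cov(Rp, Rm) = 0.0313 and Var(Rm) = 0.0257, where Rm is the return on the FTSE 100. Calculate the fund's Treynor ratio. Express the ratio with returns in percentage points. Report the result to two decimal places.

β = Cov / Var = 0.0313 / 0.0257 = 1.2179
Treynor = (Rp − Rf) / β = (9.69% − 4.01%) / 1.2179 = 5.68 / 1.2179 = 4.6638

4.66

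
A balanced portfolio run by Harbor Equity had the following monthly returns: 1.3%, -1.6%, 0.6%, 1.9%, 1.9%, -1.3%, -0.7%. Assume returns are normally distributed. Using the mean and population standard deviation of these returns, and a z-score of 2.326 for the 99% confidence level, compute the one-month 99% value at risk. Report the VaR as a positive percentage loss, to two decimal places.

Mean return μ = 2.10 / 7 = 0.3000%
Population std dev = √[13.3800 / 7] = 1.3825%
VaR = −(μ − z·σ) = −(0.3000 − 2.326 × 1.3825) = −(-2.9157) = 2.9157%

2.92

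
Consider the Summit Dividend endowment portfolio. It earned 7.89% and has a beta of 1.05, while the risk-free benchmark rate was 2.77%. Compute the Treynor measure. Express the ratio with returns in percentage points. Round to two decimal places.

Treynor = (Rp − Rf) / β = (7.89% − 2.77%) / 1.05 = 5.12 / 1.05 = 4.8762

4.88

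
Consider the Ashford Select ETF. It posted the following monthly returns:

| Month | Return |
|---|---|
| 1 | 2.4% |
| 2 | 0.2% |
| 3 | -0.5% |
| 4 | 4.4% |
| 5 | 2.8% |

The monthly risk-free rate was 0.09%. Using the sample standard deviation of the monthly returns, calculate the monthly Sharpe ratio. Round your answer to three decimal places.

0.886

Mean return r̄ = 9.30 / 5 = 1.8600%
Sample std dev = √[15.9520 / 4] = 1.9970%
Sharpe = (r̄ − rf) / σ = (1.8600 − 0.09) / 1.9970 = 1.7700 / 1.9970 = 0.8863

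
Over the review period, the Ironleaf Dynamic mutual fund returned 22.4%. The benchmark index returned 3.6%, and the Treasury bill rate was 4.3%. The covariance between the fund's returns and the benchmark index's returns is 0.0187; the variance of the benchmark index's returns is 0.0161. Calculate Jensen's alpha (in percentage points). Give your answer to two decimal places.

18.91

β = Cov / Var = 0.0187 / 0.0161 = 1.1615
E[R] = Rf + β(Rm − Rf) = 4.3% + 1.1615 × (3.6% − 4.3%) = 3.4870%
α = Rp − E[R] = 22.4% − 3.4870% = 18.9130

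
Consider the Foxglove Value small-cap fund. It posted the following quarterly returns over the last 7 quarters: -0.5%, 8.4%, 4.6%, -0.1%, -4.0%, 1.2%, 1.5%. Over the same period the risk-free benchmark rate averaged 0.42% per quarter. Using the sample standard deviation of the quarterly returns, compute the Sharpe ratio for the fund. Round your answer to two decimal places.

Mean return r̄ = 11.10 / 7 = 1.5857%
Σ(r − r̄)² = (-0.5 − 1.5857)² + (8.4 − 1.5857)² + (4.6 − 1.5857)² + … = 94.0686
σ = √[94.0686 / 6] = 3.9596%
Sharpe = (r̄ − rf) / σ = (1.5857 − 0.42) / 3.9596 = 1.1657 / 3.9596 = 0.2944

0.29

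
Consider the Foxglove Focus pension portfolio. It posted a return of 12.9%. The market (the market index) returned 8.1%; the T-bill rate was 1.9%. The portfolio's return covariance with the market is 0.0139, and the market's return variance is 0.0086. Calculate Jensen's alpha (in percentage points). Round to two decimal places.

0.98

β = Cov / Var = 0.0139 / 0.0086 = 1.6163
E[R] = Rf + β(Rm − Rf) = 1.9% + 1.6163 × (8.1% − 1.9%) = 11.9211%
α = Rp − E[R] = 12.9% − 11.9211% = 0.9789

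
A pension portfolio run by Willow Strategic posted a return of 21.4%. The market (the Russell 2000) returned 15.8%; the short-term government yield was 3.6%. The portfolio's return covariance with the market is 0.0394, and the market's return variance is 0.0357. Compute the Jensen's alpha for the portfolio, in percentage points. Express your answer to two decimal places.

4.34

β = Cov / Var = 0.0394 / 0.0357 = 1.1036
E[R] = Rf + β(Rm − Rf) = 3.6% + 1.1036 × (15.8% − 3.6%) = 17.0639%
α = Rp − E[R] = 21.4% − 17.0639% = 4.3361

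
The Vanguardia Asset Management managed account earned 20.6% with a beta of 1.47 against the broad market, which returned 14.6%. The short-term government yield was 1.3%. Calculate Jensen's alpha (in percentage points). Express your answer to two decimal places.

CAPM expected return = Rf + β(Rm − Rf) = 1.3% + 1.47 × (14.6% − 1.3%) = 1.3 + 1.47 × 13.30 = 20.8510%
Jensen's α = Rp − E[R] = 20.6% − 20.8510% = -0.2510

-0.25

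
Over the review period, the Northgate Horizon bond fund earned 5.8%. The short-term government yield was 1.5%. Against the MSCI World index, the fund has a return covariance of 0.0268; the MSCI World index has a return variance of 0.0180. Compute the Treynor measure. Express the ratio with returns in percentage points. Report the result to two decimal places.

β = Cov / Var = 0.0268 / 0.0180 = 1.4889
Treynor = (Rp − Rf) / β = (5.8% − 1.5%) / 1.4889 = 4.30 / 1.4889 = 2.8880

2.89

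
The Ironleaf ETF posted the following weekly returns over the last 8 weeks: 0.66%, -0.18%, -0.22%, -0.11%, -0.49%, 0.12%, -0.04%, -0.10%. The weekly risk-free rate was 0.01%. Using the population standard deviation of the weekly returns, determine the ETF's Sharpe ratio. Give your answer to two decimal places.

-0.18

Mean return r̄ = -0.360 / 8 = -0.0450%
Σ(r − r̄)² = (0.66 − (-0.0450))² + (-0.18 − (-0.0450))² + … = 0.7784
σ = √[0.7784 / 8] = 0.3119%
Sharpe = (r̄ − rf) / σ = (-0.0450 − 0.01) / 0.3119 = -0.0550 / 0.3119 = -0.1763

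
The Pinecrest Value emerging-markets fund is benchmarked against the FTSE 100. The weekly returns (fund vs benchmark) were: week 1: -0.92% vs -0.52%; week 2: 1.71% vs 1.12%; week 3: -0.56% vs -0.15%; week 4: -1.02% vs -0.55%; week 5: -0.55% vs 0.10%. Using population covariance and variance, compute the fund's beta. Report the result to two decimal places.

r̄p = -0.2680%,  r̄m = 0.0000%
Cov = Σ(rp − r̄p)(rm − r̄m) / 5 = 0.5967
Var(rm) = Σ(rm − r̄m)² / 5 = 0.3720
β = Cov / Var = 0.5967 / 0.3720 = 1.6040

1.60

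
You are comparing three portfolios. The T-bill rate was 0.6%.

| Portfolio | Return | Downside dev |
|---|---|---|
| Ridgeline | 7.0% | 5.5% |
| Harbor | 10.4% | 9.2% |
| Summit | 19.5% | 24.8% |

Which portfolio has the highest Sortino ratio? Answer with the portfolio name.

Ridgeline

Ridgeline: Sortino ratio = (7.0% − 0.6%) / 5.5% = 1.164
Harbor: Sortino ratio = (10.4% − 0.6%) / 9.2% = 1.065
Summit: Sortino ratio = (19.5% − 0.6%) / 24.8% = 0.762
Highest: Ridgeline (1.164).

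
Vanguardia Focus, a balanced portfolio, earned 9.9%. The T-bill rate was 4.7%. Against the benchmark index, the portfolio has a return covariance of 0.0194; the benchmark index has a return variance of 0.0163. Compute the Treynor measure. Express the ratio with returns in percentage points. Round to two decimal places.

β = Cov / Var = 0.0194 / 0.0163 = 1.1902
Treynor = (Rp − Rf) / β = (9.9% − 4.7%) / 1.1902 = 5.20 / 1.1902 = 4.3690

4.37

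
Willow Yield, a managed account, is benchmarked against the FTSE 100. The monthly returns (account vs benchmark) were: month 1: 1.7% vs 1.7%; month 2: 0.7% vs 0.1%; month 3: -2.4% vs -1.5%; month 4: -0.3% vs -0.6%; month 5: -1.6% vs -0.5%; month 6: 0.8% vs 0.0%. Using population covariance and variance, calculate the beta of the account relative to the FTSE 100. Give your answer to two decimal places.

r̄p = -0.1833%,  r̄m = -0.1333%
Cov = Σ(rp − r̄p)(rm − r̄m) / 6 = 1.2322
Var(rm) = Σ(rm − r̄m)² / 6 = 0.9422
β = Cov / Var = 1.2322 / 0.9422 = 1.3078

1.31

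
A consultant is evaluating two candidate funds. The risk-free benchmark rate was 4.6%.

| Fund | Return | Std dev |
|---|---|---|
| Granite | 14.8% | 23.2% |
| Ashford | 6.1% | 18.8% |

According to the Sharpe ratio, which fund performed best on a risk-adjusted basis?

Granite

Granite: Sharpe ratio = (14.8% − 4.6%) / 23.2% = 0.440
Ashford: Sharpe ratio = (6.1% − 4.6%) / 18.8% = 0.080
Highest: Granite (0.440).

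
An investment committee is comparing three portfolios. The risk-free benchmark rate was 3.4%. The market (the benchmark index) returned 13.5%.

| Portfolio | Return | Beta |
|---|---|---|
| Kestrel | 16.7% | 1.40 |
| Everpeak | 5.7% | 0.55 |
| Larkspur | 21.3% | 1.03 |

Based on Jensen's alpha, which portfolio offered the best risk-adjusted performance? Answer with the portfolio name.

Larkspur

Kestrel: α = 16.7% − [3.4% + 1.40 × (13.5% − 3.4%)] = -0.840
Everpeak: α = 5.7% − [3.4% + 0.55 × (13.5% − 3.4%)] = -3.255
Larkspur: α = 21.3% − [3.4% + 1.03 × (13.5% − 3.4%)] = 7.497
Highest: Larkspur (7.497).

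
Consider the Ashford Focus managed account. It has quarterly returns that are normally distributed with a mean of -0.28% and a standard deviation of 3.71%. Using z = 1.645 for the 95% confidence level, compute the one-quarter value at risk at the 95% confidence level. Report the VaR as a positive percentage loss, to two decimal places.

VaR (as % loss) = −(μ − z·σ) = −(-0.28% − 1.645 × 3.71%) = −(-6.38295%) = 6.38295%

6.38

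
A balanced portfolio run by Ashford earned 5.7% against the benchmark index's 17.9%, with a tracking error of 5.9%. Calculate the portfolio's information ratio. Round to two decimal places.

-2.07

IR = (Rp − Rb) / TE = (5.7% − 17.9%) / 5.9% = -12.20% / 5.9% = -2.0678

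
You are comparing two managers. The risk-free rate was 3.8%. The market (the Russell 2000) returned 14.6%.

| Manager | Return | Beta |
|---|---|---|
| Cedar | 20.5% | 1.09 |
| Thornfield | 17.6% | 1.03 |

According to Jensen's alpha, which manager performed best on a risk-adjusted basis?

Cedar: α = 20.5% − [3.8% + 1.09 × (14.6% − 3.8%)] = 4.928
Thornfield: α = 17.6% − [3.8% + 1.03 × (14.6% − 3.8%)] = 2.676
Highest: Cedar (4.928).

Cedar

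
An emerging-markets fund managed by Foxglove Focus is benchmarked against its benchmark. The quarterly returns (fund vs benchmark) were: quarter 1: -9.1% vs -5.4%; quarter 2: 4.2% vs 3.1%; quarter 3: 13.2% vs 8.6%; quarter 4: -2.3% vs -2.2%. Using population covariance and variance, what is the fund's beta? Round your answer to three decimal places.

1.540

r̄p = 1.5000%,  r̄m = 1.0250%
Cov = Σ(rp − r̄p)(rm − r̄m) / 4 = 43.6475
Var(rm) = Σ(rm − r̄m)² / 4 = 28.3419
β = Cov / Var = 43.6475 / 28.3419 = 1.5400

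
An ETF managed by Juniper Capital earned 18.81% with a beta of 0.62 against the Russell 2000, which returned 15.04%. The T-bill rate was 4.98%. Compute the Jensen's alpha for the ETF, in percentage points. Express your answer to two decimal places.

7.59

CAPM expected return = Rf + β(Rm − Rf) = 4.98% + 0.62 × (15.04% − 4.98%) = 4.98 + 0.62 × 10.06 = 11.2172%
Jensen's α = Rp − E[R] = 18.81% − 11.2172% = 7.5928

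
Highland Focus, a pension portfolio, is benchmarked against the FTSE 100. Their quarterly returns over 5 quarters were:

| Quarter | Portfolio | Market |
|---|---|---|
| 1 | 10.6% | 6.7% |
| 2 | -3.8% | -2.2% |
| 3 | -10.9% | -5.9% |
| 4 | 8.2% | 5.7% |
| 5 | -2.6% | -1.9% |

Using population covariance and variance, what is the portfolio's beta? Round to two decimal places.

1.63

r̄p = 0.3000%,  r̄m = 0.4800%
Cov = Σ(rp − r̄p)(rm − r̄m) / 5 = 38.9300
Var(rm) = Σ(rm − r̄m)² / 5 = 23.8976
β = Cov / Var = 38.9300 / 23.8976 = 1.6290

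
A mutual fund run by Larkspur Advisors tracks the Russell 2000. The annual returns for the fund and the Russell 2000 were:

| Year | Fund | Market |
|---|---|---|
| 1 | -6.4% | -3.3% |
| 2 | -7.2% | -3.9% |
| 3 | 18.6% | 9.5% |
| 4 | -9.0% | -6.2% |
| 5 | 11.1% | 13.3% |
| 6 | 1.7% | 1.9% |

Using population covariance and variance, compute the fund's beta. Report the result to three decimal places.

1.325

r̄p = 1.4667%,  r̄m = 1.8833%
Cov = Σ(rp − r̄p)(rm − r̄m) / 6 = 69.3311
Var(rm) = Σ(rm − r̄m)² / 6 = 52.3347
β = Cov / Var = 69.3311 / 52.3347 = 1.3248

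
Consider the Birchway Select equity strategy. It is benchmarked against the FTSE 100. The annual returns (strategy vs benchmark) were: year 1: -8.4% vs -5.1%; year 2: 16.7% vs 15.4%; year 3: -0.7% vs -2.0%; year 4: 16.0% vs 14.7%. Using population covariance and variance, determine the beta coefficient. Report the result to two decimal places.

1.14

r̄p = 5.9000%,  r̄m = 5.7500%
Cov = Σ(rp − r̄p)(rm − r̄m) / 4 = 100.2300
Var(rm) = Σ(rm − r̄m)² / 4 = 87.7525
β = Cov / Var = 100.2300 / 87.7525 = 1.1422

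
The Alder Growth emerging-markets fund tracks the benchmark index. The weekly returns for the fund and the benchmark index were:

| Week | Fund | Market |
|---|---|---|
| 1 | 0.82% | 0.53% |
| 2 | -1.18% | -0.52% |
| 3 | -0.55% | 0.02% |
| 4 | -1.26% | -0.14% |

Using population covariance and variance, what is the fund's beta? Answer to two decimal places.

r̄p = -0.5425%,  r̄m = -0.0275%
Cov = Σ(rp − r̄p)(rm − r̄m) / 4 = 0.2885
Var(rm) = Σ(rm − r̄m)² / 4 = 0.1421
β = Cov / Var = 0.2885 / 0.1421 = 2.0303

2.03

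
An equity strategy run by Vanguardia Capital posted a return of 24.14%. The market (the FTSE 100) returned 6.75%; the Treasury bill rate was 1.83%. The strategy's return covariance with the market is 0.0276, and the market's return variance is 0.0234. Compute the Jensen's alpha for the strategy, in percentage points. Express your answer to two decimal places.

16.51

β = Cov / Var = 0.0276 / 0.0234 = 1.1795
E[R] = Rf + β(Rm − Rf) = 1.83% + 1.1795 × (6.75% − 1.83%) = 7.6331%
α = Rp − E[R] = 24.14% − 7.6331% = 16.5069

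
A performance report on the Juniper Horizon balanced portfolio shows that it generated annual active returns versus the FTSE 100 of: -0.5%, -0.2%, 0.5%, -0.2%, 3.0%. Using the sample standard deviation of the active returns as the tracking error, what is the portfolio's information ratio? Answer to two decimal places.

0.36

r̄ = (-0.5 − 0.2 + 0.5 − 0.2 + 3) / 5 = 2.60 / 5 = 0.5200%
Sample σ = √[Σ(r − r̄)² / 4] = √[8.2280 / 4] = √2.0570 = 1.4342%
IR = r̄ / tracking error = 0.5200 / 1.4342 = 0.3626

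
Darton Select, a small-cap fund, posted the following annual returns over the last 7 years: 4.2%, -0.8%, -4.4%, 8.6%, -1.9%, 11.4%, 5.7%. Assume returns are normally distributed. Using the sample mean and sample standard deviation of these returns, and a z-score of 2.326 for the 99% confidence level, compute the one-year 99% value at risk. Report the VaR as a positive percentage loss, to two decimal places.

10.29

r̄ = (4.2 − 0.8 − 4.4 + 8.6 − 1.9 + 11.4 + 5.7) / 7 = 3.2571%
Σ(r − r̄)² = (4.2 − 3.2571)² + (-0.8 − 3.2571)² + … = 203.3971
sample σ = √(203.3971 / 6) = √33.8995 = 5.8223%
VaR = −(r̄ − z·σ) = −(3.2571 − 2.326 × 5.8223) = −(-10.2856) = 10.2856%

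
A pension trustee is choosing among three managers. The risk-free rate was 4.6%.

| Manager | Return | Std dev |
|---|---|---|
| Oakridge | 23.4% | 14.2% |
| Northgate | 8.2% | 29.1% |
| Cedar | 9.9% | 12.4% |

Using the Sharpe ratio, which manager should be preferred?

Oakridge: Sharpe ratio = (23.4% − 4.6%) / 14.2% = 1.324
Northgate: Sharpe ratio = (8.2% − 4.6%) / 29.1% = 0.124
Cedar: Sharpe ratio = (9.9% − 4.6%) / 12.4% = 0.427
Highest: Oakridge (1.324).

Oakridge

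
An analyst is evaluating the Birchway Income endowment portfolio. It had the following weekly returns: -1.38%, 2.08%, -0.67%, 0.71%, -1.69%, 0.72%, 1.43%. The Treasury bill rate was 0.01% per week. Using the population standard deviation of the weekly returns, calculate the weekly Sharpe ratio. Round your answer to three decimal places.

0.121

r̄ = (-1.38 + 2.08 − 0.67 + 0.71 − 1.69 + 0.72 + 1.43) / 7 = 0.1714%
Population σ = √[Σ(r − r̄)² / 7] = √[12.3975 / 7] = √1.7711 = 1.3308%
Sharpe = (r̄ − rf) / σ = (0.1714 − 0.01) / 1.3308 = 0.1614 / 1.3308 = 0.1213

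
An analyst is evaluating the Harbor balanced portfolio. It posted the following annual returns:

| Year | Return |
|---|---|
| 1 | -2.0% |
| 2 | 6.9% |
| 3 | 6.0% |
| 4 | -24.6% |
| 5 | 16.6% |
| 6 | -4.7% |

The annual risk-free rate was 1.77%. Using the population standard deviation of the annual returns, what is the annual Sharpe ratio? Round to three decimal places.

-0.161

Mean return μ = -1.80 / 6 = -0.3000%
Population σ = √[Σ(r − μ)² / 6] = √[989.8800 / 6] = √164.9800 = 12.8445%
Sharpe = (μ − rf) / σ = (-0.3000 − 1.77) / 12.8445 = -2.0700 / 12.8445 = -0.1612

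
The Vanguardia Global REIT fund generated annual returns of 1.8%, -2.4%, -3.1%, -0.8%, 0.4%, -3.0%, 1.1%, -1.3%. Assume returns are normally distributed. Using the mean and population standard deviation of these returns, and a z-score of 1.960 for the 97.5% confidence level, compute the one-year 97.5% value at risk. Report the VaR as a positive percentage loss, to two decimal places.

Mean return μ = -7.30 / 8 = -0.9125%
Σ(r − μ)² = (1.8 − (-0.9125))² + (-2.4 − (-0.9125))² + (-3.1 − (-0.9125))² + … = 24.6488
σ = √[24.6488 / 8] = 1.7553%
VaR = −(μ − z·σ) = −(-0.9125 − 1.960 × 1.7553) = −(-4.3529) = 4.3529%

4.35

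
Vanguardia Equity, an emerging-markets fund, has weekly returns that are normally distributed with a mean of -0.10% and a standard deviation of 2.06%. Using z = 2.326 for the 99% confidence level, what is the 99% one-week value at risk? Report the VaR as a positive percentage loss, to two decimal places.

4.89

VaR (as % loss) = −(μ − z·σ) = −(-0.10% − 2.326 × 2.06%) = −(-4.89156%) = 4.89156%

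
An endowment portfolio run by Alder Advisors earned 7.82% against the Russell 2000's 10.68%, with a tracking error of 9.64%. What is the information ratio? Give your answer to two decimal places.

-0.30

IR = (Rp − Rb) / TE = (7.82% − 10.68%) / 9.64% = -2.86% / 9.64% = -0.2967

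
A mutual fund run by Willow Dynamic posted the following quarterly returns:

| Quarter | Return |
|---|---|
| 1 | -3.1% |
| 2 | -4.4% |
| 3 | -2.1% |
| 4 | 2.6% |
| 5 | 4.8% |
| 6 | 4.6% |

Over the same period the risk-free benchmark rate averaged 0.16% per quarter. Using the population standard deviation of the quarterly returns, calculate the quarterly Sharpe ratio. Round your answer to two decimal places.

μ = (-3.1 − 4.4 − 2.1 + 2.6 + 4.8 + 4.6) / 6 = 2.40 / 6 = 0.4000%
Population σ = √[Σ(r − μ)² / 6] = √[83.3800 / 6] = √13.8967 = 3.7278%
Sharpe = (μ − rf) / σ = (0.4000 − 0.16) / 3.7278 = 0.2400 / 3.7278 = 0.0644

0.06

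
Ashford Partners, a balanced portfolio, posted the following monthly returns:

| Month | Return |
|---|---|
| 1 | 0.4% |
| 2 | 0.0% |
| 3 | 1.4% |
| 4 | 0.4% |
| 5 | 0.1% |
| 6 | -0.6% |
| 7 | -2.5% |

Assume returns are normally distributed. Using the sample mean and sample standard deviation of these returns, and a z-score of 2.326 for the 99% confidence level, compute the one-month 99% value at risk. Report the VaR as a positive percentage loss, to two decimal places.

2.93

Mean return r̄ = -0.80 / 7 = -0.1143%
Σ(r − r̄)² = (0.4 − (-0.1143))² + (0 − (-0.1143))² + (1.4 − (-0.1143))² + … = 8.8086
sample σ = √(8.8086 / 6) = √1.4681 = 1.2117%
VaR = −(r̄ − z·σ) = −(-0.1143 − 2.326 × 1.2117) = −(-2.9327) = 2.9327%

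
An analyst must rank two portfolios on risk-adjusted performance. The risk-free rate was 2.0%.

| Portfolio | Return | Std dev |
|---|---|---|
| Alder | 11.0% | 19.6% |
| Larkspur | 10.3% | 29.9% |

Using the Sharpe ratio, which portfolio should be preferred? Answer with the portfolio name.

Alder

Alder: Sharpe ratio = (11.0% − 2.0%) / 19.6% = 0.459
Larkspur: Sharpe ratio = (10.3% − 2.0%) / 29.9% = 0.278
Highest: Alder (0.459).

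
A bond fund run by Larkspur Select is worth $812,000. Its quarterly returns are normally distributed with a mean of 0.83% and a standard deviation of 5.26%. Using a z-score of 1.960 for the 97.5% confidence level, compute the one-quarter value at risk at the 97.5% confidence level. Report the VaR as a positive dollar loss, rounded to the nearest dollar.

Return at the 97.5% tail: μ − z·σ = 0.83% − 1.960 × 5.26% = 0.83 − 10.3096 = -9.4796%
VaR = −(-9.4796%) × $812,000 = 9.4796% × $812,000 = $76,974

$76,974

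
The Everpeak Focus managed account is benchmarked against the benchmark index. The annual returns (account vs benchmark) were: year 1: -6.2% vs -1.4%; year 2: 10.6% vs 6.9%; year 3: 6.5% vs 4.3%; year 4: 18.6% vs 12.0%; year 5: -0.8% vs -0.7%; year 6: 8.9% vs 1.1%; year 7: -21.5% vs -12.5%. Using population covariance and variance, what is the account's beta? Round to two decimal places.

1.65

r̄p = 2.3000%,  r̄m = 1.3857%
Cov = Σ(rp − r̄p)(rm − r̄m) / 7 = 84.2514
Var(rm) = Σ(rm − r̄m)² / 7 = 50.9384
β = Cov / Var = 84.2514 / 50.9384 = 1.6540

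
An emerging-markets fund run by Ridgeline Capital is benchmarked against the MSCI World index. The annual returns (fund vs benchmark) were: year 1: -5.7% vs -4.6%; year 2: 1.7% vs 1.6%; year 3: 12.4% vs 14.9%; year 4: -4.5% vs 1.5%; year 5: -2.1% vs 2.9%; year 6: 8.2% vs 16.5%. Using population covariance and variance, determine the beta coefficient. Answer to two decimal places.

r̄p = 1.6667%,  r̄m = 5.4667%
Cov = Σ(rp − r̄p)(rm − r̄m) / 6 = 46.9156
Var(rm) = Σ(rm − r̄m)² / 6 = 58.2222
β = Cov / Var = 46.9156 / 58.2222 = 0.8058

0.81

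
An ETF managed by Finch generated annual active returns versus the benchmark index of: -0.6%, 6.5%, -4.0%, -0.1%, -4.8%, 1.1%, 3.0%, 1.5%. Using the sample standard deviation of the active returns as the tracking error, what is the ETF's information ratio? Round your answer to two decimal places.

r̄ = (-0.6 + 6.5 − 4 − 0.1 − 4.8 + 1.1 + 3 + 1.5) / 8 = 2.60 / 8 = 0.3250%
Σ(r − r̄)² = 93.2750; sample σ = √(93.2750/7) = 3.6503%
IR = r̄ / tracking error = 0.3250 / 3.6503 = 0.0890

0.09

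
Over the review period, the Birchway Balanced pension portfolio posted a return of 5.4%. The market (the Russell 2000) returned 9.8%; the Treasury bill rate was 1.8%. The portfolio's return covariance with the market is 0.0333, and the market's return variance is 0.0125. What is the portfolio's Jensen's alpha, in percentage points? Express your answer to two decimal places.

-17.71

β = Cov / Var = 0.0333 / 0.0125 = 2.6640
E[R] = Rf + β(Rm − Rf) = 1.8% + 2.6640 × (9.8% − 1.8%) = 23.1120%
α = Rp − E[R] = 5.4% − 23.1120% = -17.7120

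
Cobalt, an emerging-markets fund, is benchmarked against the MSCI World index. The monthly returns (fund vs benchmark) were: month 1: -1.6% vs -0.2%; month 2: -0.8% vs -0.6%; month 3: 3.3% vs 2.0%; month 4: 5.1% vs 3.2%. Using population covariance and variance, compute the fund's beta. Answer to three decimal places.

1.747

r̄p = 1.5000%,  r̄m = 1.1000%
Cov = Σ(rp − r̄p)(rm − r̄m) / 4 = 4.2800
Var(rm) = Σ(rm − r̄m)² / 4 = 2.4500
β = Cov / Var = 4.2800 / 2.4500 = 1.7469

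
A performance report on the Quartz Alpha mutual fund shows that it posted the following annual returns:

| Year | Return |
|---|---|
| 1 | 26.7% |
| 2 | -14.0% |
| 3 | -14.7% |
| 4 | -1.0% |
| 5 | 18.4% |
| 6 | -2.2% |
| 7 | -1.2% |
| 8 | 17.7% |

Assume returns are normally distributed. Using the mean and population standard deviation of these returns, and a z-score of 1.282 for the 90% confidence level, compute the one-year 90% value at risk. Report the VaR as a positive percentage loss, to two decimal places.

14.83

μ = (26.7 − 14 − 14.7 − 1 + 18.4 − 2.2 − 1.2 + 17.7) / 8 = 3.7125%
Σ(r − μ)² = 1673.8488; population σ = √(1673.8488/8) = 14.4648%
VaR = −(μ − z·σ) = −(3.7125 − 1.282 × 14.4648) = −(-14.8314) = 14.8314%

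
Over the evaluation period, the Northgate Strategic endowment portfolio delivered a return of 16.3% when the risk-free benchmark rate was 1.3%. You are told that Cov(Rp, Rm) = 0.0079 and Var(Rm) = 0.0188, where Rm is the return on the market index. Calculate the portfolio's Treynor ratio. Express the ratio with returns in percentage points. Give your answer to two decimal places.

β = Cov / Var = 0.0079 / 0.0188 = 0.4202
Treynor = (Rp − Rf) / β = (16.3% − 1.3%) / 0.4202 = 15.00 / 0.4202 = 35.6973

35.70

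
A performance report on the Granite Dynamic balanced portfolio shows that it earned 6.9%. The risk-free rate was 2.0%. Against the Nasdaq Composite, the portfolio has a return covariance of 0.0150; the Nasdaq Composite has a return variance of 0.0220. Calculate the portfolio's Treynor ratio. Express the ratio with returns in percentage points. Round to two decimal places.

β = Cov / Var = 0.0150 / 0.0220 = 0.6818
Treynor = (Rp − Rf) / β = (6.9% − 2.0%) / 0.6818 = 4.90 / 0.6818 = 7.1869

7.19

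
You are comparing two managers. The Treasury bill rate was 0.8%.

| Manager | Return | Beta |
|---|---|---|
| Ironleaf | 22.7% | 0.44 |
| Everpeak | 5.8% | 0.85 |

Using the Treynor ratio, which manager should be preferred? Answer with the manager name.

Ironleaf: Treynor = (22.7% − 0.8%) / 0.44 = 49.773
Everpeak: Treynor = (5.8% − 0.8%) / 0.85 = 5.882
Highest: Ironleaf (49.773).

Ironleaf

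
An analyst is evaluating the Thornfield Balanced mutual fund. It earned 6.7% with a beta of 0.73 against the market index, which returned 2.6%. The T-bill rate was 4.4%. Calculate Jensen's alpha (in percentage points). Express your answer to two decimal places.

3.61

CAPM expected return = Rf + β(Rm − Rf) = 4.4% + 0.73 × (2.6% − 4.4%) = 4.4 + 0.73 × -1.80 = 3.0860%
Jensen's α = Rp − E[R] = 6.7% − 3.0860% = 3.6140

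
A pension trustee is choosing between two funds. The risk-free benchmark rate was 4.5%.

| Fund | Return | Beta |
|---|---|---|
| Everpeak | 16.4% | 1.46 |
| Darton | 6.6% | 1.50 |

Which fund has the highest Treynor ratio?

Everpeak

Everpeak: Treynor = (16.4% − 4.5%) / 1.46 = 8.151
Darton: Treynor = (6.6% − 4.5%) / 1.50 = 1.400
Highest: Everpeak (8.151).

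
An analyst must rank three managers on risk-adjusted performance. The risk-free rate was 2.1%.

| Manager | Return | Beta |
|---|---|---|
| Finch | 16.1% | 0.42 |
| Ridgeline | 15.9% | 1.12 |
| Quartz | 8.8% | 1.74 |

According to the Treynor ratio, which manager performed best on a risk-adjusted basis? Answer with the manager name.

Finch: Treynor = (16.1% − 2.1%) / 0.42 = 33.333
Ridgeline: Treynor = (15.9% − 2.1%) / 1.12 = 12.321
Quartz: Treynor = (8.8% − 2.1%) / 1.74 = 3.851
Highest: Finch (33.333).

Finch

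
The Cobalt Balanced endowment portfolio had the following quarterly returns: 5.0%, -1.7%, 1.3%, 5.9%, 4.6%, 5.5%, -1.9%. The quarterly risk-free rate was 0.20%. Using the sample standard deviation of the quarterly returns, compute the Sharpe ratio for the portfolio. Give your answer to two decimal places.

0.73

Mean return μ = 18.70 / 7 = 2.6714%
Sample σ = √[Σ(r − μ)² / 6] = √[69.4543 / 6] = √11.5757 = 3.4023%
Sharpe = (μ − rf) / σ = (2.6714 − 0.2) / 3.4023 = 2.4714 / 3.4023 = 0.7264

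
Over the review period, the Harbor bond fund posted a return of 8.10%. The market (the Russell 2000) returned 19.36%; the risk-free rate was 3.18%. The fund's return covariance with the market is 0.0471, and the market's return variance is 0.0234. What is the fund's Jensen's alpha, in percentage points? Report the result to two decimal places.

-27.65

β = Cov / Var = 0.0471 / 0.0234 = 2.0128
E[R] = Rf + β(Rm − Rf) = 3.18% + 2.0128 × (19.36% − 3.18%) = 35.7471%
α = Rp − E[R] = 8.10% − 35.7471% = -27.6471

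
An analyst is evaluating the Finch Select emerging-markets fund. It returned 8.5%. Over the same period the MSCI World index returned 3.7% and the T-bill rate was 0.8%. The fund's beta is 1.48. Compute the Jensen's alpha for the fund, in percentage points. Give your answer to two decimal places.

3.41

CAPM expected return = Rf + β(Rm − Rf) = 0.8% + 1.48 × (3.7% − 0.8%) = 0.8 + 1.48 × 2.90 = 5.0920%
Jensen's α = Rp − E[R] = 8.5% − 5.0920% = 3.4080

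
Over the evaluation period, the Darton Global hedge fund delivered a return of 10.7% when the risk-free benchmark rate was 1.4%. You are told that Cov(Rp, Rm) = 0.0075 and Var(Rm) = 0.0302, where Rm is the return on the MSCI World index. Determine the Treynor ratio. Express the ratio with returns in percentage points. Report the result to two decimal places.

37.45

β = Cov / Var = 0.0075 / 0.0302 = 0.2483
Treynor = (Rp − Rf) / β = (10.7% − 1.4%) / 0.2483 = 9.30 / 0.2483 = 37.4547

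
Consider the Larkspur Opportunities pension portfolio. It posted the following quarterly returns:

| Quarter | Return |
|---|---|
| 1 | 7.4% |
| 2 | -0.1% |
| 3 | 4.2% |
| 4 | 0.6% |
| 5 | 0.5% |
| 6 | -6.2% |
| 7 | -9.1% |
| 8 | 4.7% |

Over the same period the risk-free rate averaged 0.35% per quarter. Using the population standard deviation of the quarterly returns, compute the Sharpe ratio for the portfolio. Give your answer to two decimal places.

r̄ = (7.4 − 0.1 + 4.2 + 0.6 + 0.5 − 6.2 − 9.1 + 4.7) / 8 = 0.2500%
Population σ = √[Σ(r − r̄)² / 8] = √[215.8600 / 8] = √26.9825 = 5.1945%
Sharpe = (r̄ − rf) / σ = (0.2500 − 0.35) / 5.1945 = -0.1000 / 5.1945 = -0.0193

-0.02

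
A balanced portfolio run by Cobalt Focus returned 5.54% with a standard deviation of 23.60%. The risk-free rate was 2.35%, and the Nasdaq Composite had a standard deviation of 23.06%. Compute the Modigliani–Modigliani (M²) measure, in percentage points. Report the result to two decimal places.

Sharpe = (Rp − Rf) / σp = (5.54% − 2.35%) / 23.60% = 0.1352
M² = Rf + Sharpe × σm = 2.35% + 0.1352 × 23.06% = 5.4677%

5.47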